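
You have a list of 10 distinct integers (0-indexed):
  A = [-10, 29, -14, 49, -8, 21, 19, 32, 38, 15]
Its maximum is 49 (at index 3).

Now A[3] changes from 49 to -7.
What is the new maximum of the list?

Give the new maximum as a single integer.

Old max = 49 (at index 3)
Change: A[3] 49 -> -7
Changed element WAS the max -> may need rescan.
  Max of remaining elements: 38
  New max = max(-7, 38) = 38

Answer: 38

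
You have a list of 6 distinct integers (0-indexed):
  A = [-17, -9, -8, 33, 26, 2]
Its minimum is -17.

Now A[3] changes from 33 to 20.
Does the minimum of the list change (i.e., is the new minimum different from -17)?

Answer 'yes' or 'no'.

Answer: no

Derivation:
Old min = -17
Change: A[3] 33 -> 20
Changed element was NOT the min; min changes only if 20 < -17.
New min = -17; changed? no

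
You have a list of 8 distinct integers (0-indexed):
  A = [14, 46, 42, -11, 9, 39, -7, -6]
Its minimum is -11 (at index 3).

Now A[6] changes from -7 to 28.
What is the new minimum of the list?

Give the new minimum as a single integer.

Old min = -11 (at index 3)
Change: A[6] -7 -> 28
Changed element was NOT the old min.
  New min = min(old_min, new_val) = min(-11, 28) = -11

Answer: -11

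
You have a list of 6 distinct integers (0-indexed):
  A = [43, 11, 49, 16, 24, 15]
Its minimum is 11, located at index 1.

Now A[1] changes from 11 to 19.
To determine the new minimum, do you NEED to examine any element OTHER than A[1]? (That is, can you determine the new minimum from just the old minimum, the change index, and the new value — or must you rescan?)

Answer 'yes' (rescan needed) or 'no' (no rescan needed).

Old min = 11 at index 1
Change at index 1: 11 -> 19
Index 1 WAS the min and new value 19 > old min 11. Must rescan other elements to find the new min.
Needs rescan: yes

Answer: yes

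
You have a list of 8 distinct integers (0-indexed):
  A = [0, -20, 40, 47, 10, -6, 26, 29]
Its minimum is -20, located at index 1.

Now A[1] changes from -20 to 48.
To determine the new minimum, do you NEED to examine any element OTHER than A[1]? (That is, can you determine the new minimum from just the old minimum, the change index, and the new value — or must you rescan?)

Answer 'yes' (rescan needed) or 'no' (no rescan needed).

Old min = -20 at index 1
Change at index 1: -20 -> 48
Index 1 WAS the min and new value 48 > old min -20. Must rescan other elements to find the new min.
Needs rescan: yes

Answer: yes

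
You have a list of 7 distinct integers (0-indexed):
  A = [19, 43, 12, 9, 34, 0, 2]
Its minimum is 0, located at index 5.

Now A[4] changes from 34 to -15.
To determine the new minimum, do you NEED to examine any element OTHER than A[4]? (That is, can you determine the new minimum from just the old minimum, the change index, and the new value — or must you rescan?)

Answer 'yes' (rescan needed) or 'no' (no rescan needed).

Answer: no

Derivation:
Old min = 0 at index 5
Change at index 4: 34 -> -15
Index 4 was NOT the min. New min = min(0, -15). No rescan of other elements needed.
Needs rescan: no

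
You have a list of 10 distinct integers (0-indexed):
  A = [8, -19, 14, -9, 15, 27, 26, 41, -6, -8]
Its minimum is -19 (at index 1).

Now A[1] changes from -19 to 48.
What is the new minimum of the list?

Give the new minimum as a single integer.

Old min = -19 (at index 1)
Change: A[1] -19 -> 48
Changed element WAS the min. Need to check: is 48 still <= all others?
  Min of remaining elements: -9
  New min = min(48, -9) = -9

Answer: -9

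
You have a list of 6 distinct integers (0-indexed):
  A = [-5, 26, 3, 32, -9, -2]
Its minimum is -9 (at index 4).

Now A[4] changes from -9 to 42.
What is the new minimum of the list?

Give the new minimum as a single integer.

Answer: -5

Derivation:
Old min = -9 (at index 4)
Change: A[4] -9 -> 42
Changed element WAS the min. Need to check: is 42 still <= all others?
  Min of remaining elements: -5
  New min = min(42, -5) = -5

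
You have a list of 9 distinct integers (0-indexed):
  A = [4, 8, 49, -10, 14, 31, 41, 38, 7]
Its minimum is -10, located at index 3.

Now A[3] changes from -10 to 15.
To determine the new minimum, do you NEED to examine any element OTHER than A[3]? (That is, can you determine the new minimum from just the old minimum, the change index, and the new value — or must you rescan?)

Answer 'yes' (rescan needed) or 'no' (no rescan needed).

Old min = -10 at index 3
Change at index 3: -10 -> 15
Index 3 WAS the min and new value 15 > old min -10. Must rescan other elements to find the new min.
Needs rescan: yes

Answer: yes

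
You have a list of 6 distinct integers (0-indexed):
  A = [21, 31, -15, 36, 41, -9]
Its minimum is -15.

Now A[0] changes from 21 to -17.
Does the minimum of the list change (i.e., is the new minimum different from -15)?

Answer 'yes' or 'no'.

Old min = -15
Change: A[0] 21 -> -17
Changed element was NOT the min; min changes only if -17 < -15.
New min = -17; changed? yes

Answer: yes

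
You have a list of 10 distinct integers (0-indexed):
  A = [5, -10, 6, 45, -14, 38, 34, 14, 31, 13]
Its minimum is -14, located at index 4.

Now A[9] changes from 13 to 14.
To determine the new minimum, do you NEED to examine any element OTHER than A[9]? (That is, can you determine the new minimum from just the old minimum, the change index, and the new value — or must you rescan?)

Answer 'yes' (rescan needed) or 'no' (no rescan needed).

Old min = -14 at index 4
Change at index 9: 13 -> 14
Index 9 was NOT the min. New min = min(-14, 14). No rescan of other elements needed.
Needs rescan: no

Answer: no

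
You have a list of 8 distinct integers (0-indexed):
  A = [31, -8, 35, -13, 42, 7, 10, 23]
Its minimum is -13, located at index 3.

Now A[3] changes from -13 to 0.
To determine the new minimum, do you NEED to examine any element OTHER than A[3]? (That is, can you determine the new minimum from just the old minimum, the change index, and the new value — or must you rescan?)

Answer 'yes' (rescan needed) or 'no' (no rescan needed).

Answer: yes

Derivation:
Old min = -13 at index 3
Change at index 3: -13 -> 0
Index 3 WAS the min and new value 0 > old min -13. Must rescan other elements to find the new min.
Needs rescan: yes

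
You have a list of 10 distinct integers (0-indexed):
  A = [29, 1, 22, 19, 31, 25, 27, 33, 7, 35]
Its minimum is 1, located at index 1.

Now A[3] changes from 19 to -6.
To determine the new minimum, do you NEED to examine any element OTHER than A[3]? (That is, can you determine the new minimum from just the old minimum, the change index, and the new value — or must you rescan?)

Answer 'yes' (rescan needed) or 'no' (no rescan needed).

Answer: no

Derivation:
Old min = 1 at index 1
Change at index 3: 19 -> -6
Index 3 was NOT the min. New min = min(1, -6). No rescan of other elements needed.
Needs rescan: no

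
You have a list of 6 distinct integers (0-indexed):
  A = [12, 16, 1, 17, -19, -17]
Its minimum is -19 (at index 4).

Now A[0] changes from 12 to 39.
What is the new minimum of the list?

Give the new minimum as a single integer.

Old min = -19 (at index 4)
Change: A[0] 12 -> 39
Changed element was NOT the old min.
  New min = min(old_min, new_val) = min(-19, 39) = -19

Answer: -19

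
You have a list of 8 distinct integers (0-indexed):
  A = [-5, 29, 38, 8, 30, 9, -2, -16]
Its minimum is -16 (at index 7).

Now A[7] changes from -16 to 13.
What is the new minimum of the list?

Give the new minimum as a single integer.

Old min = -16 (at index 7)
Change: A[7] -16 -> 13
Changed element WAS the min. Need to check: is 13 still <= all others?
  Min of remaining elements: -5
  New min = min(13, -5) = -5

Answer: -5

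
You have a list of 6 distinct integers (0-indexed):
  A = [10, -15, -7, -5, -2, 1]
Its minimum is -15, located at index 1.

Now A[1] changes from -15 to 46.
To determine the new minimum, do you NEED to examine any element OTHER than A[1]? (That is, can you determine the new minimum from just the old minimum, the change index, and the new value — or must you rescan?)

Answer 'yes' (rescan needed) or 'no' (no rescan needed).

Old min = -15 at index 1
Change at index 1: -15 -> 46
Index 1 WAS the min and new value 46 > old min -15. Must rescan other elements to find the new min.
Needs rescan: yes

Answer: yes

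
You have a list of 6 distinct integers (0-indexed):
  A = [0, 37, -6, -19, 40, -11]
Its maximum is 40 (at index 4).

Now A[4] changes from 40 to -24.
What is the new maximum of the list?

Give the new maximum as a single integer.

Answer: 37

Derivation:
Old max = 40 (at index 4)
Change: A[4] 40 -> -24
Changed element WAS the max -> may need rescan.
  Max of remaining elements: 37
  New max = max(-24, 37) = 37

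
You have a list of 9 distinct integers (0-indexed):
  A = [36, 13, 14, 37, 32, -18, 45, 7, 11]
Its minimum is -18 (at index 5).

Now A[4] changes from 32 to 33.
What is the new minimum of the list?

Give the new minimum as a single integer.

Old min = -18 (at index 5)
Change: A[4] 32 -> 33
Changed element was NOT the old min.
  New min = min(old_min, new_val) = min(-18, 33) = -18

Answer: -18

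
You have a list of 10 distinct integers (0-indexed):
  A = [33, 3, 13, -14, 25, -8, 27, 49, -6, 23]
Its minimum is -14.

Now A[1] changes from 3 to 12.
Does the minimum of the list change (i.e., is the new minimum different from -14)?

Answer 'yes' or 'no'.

Answer: no

Derivation:
Old min = -14
Change: A[1] 3 -> 12
Changed element was NOT the min; min changes only if 12 < -14.
New min = -14; changed? no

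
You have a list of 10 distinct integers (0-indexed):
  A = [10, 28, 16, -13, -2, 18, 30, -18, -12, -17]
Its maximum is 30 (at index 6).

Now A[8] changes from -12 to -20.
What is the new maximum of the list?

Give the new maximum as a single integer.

Old max = 30 (at index 6)
Change: A[8] -12 -> -20
Changed element was NOT the old max.
  New max = max(old_max, new_val) = max(30, -20) = 30

Answer: 30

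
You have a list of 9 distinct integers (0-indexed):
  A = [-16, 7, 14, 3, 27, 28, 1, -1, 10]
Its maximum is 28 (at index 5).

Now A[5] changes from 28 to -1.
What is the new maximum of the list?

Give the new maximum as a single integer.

Old max = 28 (at index 5)
Change: A[5] 28 -> -1
Changed element WAS the max -> may need rescan.
  Max of remaining elements: 27
  New max = max(-1, 27) = 27

Answer: 27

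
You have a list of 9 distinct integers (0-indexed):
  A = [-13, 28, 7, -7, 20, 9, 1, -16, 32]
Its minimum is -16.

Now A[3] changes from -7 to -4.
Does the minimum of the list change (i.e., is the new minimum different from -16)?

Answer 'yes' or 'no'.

Answer: no

Derivation:
Old min = -16
Change: A[3] -7 -> -4
Changed element was NOT the min; min changes only if -4 < -16.
New min = -16; changed? no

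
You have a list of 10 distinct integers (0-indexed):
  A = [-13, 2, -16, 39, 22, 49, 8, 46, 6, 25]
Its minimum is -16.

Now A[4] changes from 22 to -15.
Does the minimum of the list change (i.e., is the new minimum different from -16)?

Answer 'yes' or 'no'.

Old min = -16
Change: A[4] 22 -> -15
Changed element was NOT the min; min changes only if -15 < -16.
New min = -16; changed? no

Answer: no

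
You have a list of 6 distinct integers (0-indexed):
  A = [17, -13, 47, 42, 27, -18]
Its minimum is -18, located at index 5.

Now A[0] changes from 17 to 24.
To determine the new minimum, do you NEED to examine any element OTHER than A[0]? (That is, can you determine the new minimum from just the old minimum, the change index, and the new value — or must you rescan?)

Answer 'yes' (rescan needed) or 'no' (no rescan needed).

Answer: no

Derivation:
Old min = -18 at index 5
Change at index 0: 17 -> 24
Index 0 was NOT the min. New min = min(-18, 24). No rescan of other elements needed.
Needs rescan: no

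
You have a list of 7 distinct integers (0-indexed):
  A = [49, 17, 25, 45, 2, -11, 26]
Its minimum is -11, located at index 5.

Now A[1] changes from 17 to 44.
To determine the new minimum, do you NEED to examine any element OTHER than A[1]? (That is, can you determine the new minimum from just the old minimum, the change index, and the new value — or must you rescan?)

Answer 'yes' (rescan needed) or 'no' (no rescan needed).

Old min = -11 at index 5
Change at index 1: 17 -> 44
Index 1 was NOT the min. New min = min(-11, 44). No rescan of other elements needed.
Needs rescan: no

Answer: no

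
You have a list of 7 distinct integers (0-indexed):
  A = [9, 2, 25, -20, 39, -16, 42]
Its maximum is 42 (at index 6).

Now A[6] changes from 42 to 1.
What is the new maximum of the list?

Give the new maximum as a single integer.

Old max = 42 (at index 6)
Change: A[6] 42 -> 1
Changed element WAS the max -> may need rescan.
  Max of remaining elements: 39
  New max = max(1, 39) = 39

Answer: 39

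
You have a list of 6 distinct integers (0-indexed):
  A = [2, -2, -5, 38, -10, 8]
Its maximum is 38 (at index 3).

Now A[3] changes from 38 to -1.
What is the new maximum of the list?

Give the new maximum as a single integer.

Answer: 8

Derivation:
Old max = 38 (at index 3)
Change: A[3] 38 -> -1
Changed element WAS the max -> may need rescan.
  Max of remaining elements: 8
  New max = max(-1, 8) = 8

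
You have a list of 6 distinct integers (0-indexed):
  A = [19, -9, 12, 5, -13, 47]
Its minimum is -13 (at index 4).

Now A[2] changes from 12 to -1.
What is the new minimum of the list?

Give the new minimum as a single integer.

Old min = -13 (at index 4)
Change: A[2] 12 -> -1
Changed element was NOT the old min.
  New min = min(old_min, new_val) = min(-13, -1) = -13

Answer: -13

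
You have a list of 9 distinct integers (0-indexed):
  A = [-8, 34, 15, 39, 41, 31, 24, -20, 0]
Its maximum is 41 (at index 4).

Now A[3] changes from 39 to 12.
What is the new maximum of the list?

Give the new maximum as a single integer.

Old max = 41 (at index 4)
Change: A[3] 39 -> 12
Changed element was NOT the old max.
  New max = max(old_max, new_val) = max(41, 12) = 41

Answer: 41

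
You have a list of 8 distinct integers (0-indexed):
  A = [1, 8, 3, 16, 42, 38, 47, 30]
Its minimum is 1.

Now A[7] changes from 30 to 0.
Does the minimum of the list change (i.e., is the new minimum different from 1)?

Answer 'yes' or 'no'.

Old min = 1
Change: A[7] 30 -> 0
Changed element was NOT the min; min changes only if 0 < 1.
New min = 0; changed? yes

Answer: yes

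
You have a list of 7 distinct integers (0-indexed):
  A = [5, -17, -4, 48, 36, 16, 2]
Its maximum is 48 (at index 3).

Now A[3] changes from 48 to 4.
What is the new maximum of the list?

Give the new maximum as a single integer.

Old max = 48 (at index 3)
Change: A[3] 48 -> 4
Changed element WAS the max -> may need rescan.
  Max of remaining elements: 36
  New max = max(4, 36) = 36

Answer: 36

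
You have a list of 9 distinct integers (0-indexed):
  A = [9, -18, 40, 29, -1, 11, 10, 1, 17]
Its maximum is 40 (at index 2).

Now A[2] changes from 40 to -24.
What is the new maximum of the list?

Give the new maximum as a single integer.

Old max = 40 (at index 2)
Change: A[2] 40 -> -24
Changed element WAS the max -> may need rescan.
  Max of remaining elements: 29
  New max = max(-24, 29) = 29

Answer: 29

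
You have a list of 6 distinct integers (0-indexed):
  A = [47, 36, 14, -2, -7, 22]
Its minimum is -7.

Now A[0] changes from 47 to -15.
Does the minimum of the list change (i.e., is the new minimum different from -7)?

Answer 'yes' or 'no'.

Answer: yes

Derivation:
Old min = -7
Change: A[0] 47 -> -15
Changed element was NOT the min; min changes only if -15 < -7.
New min = -15; changed? yes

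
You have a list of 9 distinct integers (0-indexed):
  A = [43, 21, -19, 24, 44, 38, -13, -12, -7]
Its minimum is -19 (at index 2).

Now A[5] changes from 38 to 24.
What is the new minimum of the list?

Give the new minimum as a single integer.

Old min = -19 (at index 2)
Change: A[5] 38 -> 24
Changed element was NOT the old min.
  New min = min(old_min, new_val) = min(-19, 24) = -19

Answer: -19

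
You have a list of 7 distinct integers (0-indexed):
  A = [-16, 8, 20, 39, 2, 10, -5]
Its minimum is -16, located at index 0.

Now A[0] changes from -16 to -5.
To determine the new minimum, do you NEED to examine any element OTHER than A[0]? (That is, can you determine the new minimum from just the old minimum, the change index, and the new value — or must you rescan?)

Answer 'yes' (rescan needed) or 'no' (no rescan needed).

Old min = -16 at index 0
Change at index 0: -16 -> -5
Index 0 WAS the min and new value -5 > old min -16. Must rescan other elements to find the new min.
Needs rescan: yes

Answer: yes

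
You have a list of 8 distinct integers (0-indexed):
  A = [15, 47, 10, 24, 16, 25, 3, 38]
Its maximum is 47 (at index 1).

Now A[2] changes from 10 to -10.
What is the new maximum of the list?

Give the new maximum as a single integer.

Old max = 47 (at index 1)
Change: A[2] 10 -> -10
Changed element was NOT the old max.
  New max = max(old_max, new_val) = max(47, -10) = 47

Answer: 47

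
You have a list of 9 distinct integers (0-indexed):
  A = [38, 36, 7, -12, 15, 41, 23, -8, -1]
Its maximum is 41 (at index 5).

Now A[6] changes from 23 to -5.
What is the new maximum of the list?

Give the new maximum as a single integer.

Old max = 41 (at index 5)
Change: A[6] 23 -> -5
Changed element was NOT the old max.
  New max = max(old_max, new_val) = max(41, -5) = 41

Answer: 41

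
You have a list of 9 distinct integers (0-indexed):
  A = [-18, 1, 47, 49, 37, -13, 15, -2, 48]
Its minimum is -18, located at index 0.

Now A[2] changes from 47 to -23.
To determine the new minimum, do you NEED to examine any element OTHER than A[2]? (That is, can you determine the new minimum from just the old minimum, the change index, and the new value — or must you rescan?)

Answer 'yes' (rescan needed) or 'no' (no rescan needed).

Old min = -18 at index 0
Change at index 2: 47 -> -23
Index 2 was NOT the min. New min = min(-18, -23). No rescan of other elements needed.
Needs rescan: no

Answer: no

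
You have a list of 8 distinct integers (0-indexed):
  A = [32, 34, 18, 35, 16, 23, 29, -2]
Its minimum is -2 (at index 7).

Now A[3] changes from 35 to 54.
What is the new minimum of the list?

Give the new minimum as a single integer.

Old min = -2 (at index 7)
Change: A[3] 35 -> 54
Changed element was NOT the old min.
  New min = min(old_min, new_val) = min(-2, 54) = -2

Answer: -2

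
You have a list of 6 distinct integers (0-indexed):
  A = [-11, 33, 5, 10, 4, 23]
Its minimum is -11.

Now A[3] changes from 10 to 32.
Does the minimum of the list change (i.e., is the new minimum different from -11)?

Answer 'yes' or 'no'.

Answer: no

Derivation:
Old min = -11
Change: A[3] 10 -> 32
Changed element was NOT the min; min changes only if 32 < -11.
New min = -11; changed? no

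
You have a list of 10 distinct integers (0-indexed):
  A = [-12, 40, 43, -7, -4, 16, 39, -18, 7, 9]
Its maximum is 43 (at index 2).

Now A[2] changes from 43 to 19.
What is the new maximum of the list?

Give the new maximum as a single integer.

Old max = 43 (at index 2)
Change: A[2] 43 -> 19
Changed element WAS the max -> may need rescan.
  Max of remaining elements: 40
  New max = max(19, 40) = 40

Answer: 40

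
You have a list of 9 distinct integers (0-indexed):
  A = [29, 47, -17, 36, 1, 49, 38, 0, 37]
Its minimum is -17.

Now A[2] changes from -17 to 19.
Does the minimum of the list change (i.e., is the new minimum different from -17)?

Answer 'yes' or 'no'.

Answer: yes

Derivation:
Old min = -17
Change: A[2] -17 -> 19
Changed element was the min; new min must be rechecked.
New min = 0; changed? yes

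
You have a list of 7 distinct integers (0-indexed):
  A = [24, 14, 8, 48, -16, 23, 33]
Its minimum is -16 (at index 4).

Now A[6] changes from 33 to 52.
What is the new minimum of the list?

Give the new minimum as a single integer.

Answer: -16

Derivation:
Old min = -16 (at index 4)
Change: A[6] 33 -> 52
Changed element was NOT the old min.
  New min = min(old_min, new_val) = min(-16, 52) = -16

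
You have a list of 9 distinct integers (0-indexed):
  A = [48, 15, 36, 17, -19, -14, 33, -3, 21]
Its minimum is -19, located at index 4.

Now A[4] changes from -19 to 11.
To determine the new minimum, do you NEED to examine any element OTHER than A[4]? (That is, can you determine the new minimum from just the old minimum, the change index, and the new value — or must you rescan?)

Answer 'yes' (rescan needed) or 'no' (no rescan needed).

Old min = -19 at index 4
Change at index 4: -19 -> 11
Index 4 WAS the min and new value 11 > old min -19. Must rescan other elements to find the new min.
Needs rescan: yes

Answer: yes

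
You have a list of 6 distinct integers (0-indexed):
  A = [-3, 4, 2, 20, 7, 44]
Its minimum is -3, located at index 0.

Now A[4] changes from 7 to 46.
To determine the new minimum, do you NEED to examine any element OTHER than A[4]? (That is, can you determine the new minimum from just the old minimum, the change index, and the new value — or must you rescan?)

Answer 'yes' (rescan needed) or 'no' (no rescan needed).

Answer: no

Derivation:
Old min = -3 at index 0
Change at index 4: 7 -> 46
Index 4 was NOT the min. New min = min(-3, 46). No rescan of other elements needed.
Needs rescan: no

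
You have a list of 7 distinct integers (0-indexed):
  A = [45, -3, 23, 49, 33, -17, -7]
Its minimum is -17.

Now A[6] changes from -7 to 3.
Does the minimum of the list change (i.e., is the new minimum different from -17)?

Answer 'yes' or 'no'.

Old min = -17
Change: A[6] -7 -> 3
Changed element was NOT the min; min changes only if 3 < -17.
New min = -17; changed? no

Answer: no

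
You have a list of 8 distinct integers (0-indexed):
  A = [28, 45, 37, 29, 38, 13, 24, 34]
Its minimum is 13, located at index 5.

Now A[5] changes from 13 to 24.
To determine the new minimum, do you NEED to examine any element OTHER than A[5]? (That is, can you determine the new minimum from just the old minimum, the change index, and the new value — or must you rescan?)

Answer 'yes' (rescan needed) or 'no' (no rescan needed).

Old min = 13 at index 5
Change at index 5: 13 -> 24
Index 5 WAS the min and new value 24 > old min 13. Must rescan other elements to find the new min.
Needs rescan: yes

Answer: yes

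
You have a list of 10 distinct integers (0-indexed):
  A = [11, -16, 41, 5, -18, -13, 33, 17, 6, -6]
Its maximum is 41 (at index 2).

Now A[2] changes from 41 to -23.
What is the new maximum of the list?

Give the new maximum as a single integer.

Old max = 41 (at index 2)
Change: A[2] 41 -> -23
Changed element WAS the max -> may need rescan.
  Max of remaining elements: 33
  New max = max(-23, 33) = 33

Answer: 33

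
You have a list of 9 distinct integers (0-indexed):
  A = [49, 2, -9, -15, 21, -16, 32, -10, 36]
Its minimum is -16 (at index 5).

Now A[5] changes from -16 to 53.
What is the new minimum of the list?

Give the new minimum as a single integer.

Answer: -15

Derivation:
Old min = -16 (at index 5)
Change: A[5] -16 -> 53
Changed element WAS the min. Need to check: is 53 still <= all others?
  Min of remaining elements: -15
  New min = min(53, -15) = -15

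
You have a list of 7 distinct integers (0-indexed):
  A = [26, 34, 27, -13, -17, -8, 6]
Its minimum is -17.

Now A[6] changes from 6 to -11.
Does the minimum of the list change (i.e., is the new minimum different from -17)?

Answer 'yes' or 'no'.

Answer: no

Derivation:
Old min = -17
Change: A[6] 6 -> -11
Changed element was NOT the min; min changes only if -11 < -17.
New min = -17; changed? no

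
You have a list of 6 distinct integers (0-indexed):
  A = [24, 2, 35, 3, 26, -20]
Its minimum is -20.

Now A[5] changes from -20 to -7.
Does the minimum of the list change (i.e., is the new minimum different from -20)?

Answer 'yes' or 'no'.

Answer: yes

Derivation:
Old min = -20
Change: A[5] -20 -> -7
Changed element was the min; new min must be rechecked.
New min = -7; changed? yes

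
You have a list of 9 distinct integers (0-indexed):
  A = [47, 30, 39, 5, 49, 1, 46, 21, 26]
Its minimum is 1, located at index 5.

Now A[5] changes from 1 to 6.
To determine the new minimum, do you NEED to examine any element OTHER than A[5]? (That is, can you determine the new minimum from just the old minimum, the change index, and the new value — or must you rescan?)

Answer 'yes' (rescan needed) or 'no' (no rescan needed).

Old min = 1 at index 5
Change at index 5: 1 -> 6
Index 5 WAS the min and new value 6 > old min 1. Must rescan other elements to find the new min.
Needs rescan: yes

Answer: yes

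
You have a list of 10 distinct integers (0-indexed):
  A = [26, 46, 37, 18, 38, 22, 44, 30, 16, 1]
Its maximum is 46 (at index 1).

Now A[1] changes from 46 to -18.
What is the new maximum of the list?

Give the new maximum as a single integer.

Old max = 46 (at index 1)
Change: A[1] 46 -> -18
Changed element WAS the max -> may need rescan.
  Max of remaining elements: 44
  New max = max(-18, 44) = 44

Answer: 44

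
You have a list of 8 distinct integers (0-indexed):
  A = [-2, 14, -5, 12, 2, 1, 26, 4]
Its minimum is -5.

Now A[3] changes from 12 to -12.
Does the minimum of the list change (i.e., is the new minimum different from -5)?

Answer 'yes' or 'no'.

Old min = -5
Change: A[3] 12 -> -12
Changed element was NOT the min; min changes only if -12 < -5.
New min = -12; changed? yes

Answer: yes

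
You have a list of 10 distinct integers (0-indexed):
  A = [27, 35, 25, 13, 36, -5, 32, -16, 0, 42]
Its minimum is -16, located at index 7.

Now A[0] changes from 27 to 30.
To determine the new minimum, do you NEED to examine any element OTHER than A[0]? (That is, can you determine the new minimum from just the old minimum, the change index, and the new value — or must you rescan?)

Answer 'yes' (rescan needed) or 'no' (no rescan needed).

Old min = -16 at index 7
Change at index 0: 27 -> 30
Index 0 was NOT the min. New min = min(-16, 30). No rescan of other elements needed.
Needs rescan: no

Answer: no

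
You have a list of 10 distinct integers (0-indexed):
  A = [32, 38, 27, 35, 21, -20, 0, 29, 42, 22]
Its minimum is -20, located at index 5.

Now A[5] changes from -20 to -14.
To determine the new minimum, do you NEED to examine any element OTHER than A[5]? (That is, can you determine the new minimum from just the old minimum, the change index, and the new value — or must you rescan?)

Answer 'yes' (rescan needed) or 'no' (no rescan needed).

Answer: yes

Derivation:
Old min = -20 at index 5
Change at index 5: -20 -> -14
Index 5 WAS the min and new value -14 > old min -20. Must rescan other elements to find the new min.
Needs rescan: yes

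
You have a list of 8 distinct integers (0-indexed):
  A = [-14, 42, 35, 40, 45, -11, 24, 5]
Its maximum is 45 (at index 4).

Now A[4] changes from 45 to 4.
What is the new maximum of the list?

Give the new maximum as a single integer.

Answer: 42

Derivation:
Old max = 45 (at index 4)
Change: A[4] 45 -> 4
Changed element WAS the max -> may need rescan.
  Max of remaining elements: 42
  New max = max(4, 42) = 42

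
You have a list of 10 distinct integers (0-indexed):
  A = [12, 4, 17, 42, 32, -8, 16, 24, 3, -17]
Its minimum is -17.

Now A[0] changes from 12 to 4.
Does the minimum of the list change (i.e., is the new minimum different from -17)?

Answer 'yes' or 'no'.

Answer: no

Derivation:
Old min = -17
Change: A[0] 12 -> 4
Changed element was NOT the min; min changes only if 4 < -17.
New min = -17; changed? no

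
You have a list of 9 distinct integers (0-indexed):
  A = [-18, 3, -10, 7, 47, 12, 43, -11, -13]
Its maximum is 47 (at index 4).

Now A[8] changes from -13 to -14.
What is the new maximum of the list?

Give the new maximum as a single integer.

Old max = 47 (at index 4)
Change: A[8] -13 -> -14
Changed element was NOT the old max.
  New max = max(old_max, new_val) = max(47, -14) = 47

Answer: 47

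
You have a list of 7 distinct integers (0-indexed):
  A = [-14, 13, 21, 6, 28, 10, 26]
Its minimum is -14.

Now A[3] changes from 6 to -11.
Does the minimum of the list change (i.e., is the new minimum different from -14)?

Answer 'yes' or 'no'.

Old min = -14
Change: A[3] 6 -> -11
Changed element was NOT the min; min changes only if -11 < -14.
New min = -14; changed? no

Answer: no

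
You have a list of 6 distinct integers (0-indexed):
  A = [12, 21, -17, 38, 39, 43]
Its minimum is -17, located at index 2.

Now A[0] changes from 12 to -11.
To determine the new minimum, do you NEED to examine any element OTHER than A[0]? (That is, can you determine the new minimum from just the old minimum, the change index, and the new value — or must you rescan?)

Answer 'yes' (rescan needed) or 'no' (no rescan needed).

Answer: no

Derivation:
Old min = -17 at index 2
Change at index 0: 12 -> -11
Index 0 was NOT the min. New min = min(-17, -11). No rescan of other elements needed.
Needs rescan: no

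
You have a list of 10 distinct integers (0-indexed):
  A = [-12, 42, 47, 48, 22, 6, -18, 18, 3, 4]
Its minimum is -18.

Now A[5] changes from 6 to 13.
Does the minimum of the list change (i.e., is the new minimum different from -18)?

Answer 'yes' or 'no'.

Old min = -18
Change: A[5] 6 -> 13
Changed element was NOT the min; min changes only if 13 < -18.
New min = -18; changed? no

Answer: no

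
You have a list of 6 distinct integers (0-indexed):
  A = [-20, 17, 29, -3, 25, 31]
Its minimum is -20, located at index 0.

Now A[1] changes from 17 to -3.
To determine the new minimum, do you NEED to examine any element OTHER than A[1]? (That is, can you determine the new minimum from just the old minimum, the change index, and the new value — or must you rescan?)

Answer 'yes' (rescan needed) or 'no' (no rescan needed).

Old min = -20 at index 0
Change at index 1: 17 -> -3
Index 1 was NOT the min. New min = min(-20, -3). No rescan of other elements needed.
Needs rescan: no

Answer: no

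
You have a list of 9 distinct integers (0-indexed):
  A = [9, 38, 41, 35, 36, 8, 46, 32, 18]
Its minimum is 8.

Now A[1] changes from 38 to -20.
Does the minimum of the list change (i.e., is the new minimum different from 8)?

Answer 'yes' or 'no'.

Answer: yes

Derivation:
Old min = 8
Change: A[1] 38 -> -20
Changed element was NOT the min; min changes only if -20 < 8.
New min = -20; changed? yes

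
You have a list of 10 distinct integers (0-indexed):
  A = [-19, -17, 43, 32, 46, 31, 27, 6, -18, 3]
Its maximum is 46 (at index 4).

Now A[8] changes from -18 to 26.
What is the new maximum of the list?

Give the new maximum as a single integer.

Old max = 46 (at index 4)
Change: A[8] -18 -> 26
Changed element was NOT the old max.
  New max = max(old_max, new_val) = max(46, 26) = 46

Answer: 46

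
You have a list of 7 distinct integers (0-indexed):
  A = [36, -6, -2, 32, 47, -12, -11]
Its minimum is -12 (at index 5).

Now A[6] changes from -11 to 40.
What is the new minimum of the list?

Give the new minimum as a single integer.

Answer: -12

Derivation:
Old min = -12 (at index 5)
Change: A[6] -11 -> 40
Changed element was NOT the old min.
  New min = min(old_min, new_val) = min(-12, 40) = -12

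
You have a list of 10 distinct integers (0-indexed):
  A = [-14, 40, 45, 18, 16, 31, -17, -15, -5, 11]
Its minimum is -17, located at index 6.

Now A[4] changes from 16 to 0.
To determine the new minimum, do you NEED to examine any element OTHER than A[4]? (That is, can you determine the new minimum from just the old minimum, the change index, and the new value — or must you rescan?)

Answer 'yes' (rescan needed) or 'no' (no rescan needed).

Answer: no

Derivation:
Old min = -17 at index 6
Change at index 4: 16 -> 0
Index 4 was NOT the min. New min = min(-17, 0). No rescan of other elements needed.
Needs rescan: no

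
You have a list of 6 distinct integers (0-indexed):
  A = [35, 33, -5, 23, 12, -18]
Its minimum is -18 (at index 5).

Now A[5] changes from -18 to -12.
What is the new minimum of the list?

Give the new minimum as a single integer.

Answer: -12

Derivation:
Old min = -18 (at index 5)
Change: A[5] -18 -> -12
Changed element WAS the min. Need to check: is -12 still <= all others?
  Min of remaining elements: -5
  New min = min(-12, -5) = -12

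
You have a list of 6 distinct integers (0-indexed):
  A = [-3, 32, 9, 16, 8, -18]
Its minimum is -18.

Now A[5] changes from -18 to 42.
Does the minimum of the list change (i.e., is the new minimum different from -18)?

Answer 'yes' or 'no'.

Old min = -18
Change: A[5] -18 -> 42
Changed element was the min; new min must be rechecked.
New min = -3; changed? yes

Answer: yes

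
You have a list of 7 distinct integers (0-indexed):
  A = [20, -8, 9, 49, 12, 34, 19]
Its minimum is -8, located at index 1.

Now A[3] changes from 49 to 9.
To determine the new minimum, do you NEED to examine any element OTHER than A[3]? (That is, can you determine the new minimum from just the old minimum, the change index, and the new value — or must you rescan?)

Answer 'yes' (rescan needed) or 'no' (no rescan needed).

Old min = -8 at index 1
Change at index 3: 49 -> 9
Index 3 was NOT the min. New min = min(-8, 9). No rescan of other elements needed.
Needs rescan: no

Answer: no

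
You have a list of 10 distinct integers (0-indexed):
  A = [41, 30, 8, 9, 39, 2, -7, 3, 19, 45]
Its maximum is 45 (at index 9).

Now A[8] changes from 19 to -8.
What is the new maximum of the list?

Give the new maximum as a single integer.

Answer: 45

Derivation:
Old max = 45 (at index 9)
Change: A[8] 19 -> -8
Changed element was NOT the old max.
  New max = max(old_max, new_val) = max(45, -8) = 45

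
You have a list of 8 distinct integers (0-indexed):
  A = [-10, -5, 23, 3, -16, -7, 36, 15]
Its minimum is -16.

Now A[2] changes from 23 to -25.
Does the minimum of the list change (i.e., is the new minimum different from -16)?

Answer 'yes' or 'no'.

Old min = -16
Change: A[2] 23 -> -25
Changed element was NOT the min; min changes only if -25 < -16.
New min = -25; changed? yes

Answer: yes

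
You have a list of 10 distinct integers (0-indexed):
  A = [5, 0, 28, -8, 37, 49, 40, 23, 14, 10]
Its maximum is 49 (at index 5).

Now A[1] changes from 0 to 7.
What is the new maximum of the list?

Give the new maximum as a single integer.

Old max = 49 (at index 5)
Change: A[1] 0 -> 7
Changed element was NOT the old max.
  New max = max(old_max, new_val) = max(49, 7) = 49

Answer: 49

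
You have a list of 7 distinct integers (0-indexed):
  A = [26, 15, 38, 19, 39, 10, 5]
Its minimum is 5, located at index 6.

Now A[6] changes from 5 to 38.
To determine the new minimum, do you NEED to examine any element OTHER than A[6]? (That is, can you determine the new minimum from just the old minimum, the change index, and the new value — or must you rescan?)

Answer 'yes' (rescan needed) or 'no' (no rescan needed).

Answer: yes

Derivation:
Old min = 5 at index 6
Change at index 6: 5 -> 38
Index 6 WAS the min and new value 38 > old min 5. Must rescan other elements to find the new min.
Needs rescan: yes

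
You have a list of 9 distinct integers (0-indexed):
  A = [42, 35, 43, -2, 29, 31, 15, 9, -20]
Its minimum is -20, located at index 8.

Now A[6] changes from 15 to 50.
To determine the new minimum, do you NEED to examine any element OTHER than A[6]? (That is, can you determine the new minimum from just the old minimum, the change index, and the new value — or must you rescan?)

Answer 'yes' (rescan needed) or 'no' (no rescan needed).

Old min = -20 at index 8
Change at index 6: 15 -> 50
Index 6 was NOT the min. New min = min(-20, 50). No rescan of other elements needed.
Needs rescan: no

Answer: no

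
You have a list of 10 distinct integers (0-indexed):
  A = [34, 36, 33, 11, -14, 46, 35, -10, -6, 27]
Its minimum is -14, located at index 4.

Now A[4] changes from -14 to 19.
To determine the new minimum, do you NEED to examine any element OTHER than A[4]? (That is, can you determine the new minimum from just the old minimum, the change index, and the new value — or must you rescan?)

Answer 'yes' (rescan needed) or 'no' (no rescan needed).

Answer: yes

Derivation:
Old min = -14 at index 4
Change at index 4: -14 -> 19
Index 4 WAS the min and new value 19 > old min -14. Must rescan other elements to find the new min.
Needs rescan: yes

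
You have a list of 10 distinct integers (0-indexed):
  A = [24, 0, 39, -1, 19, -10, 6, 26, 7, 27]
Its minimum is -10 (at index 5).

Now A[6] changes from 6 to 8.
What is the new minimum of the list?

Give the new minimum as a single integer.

Old min = -10 (at index 5)
Change: A[6] 6 -> 8
Changed element was NOT the old min.
  New min = min(old_min, new_val) = min(-10, 8) = -10

Answer: -10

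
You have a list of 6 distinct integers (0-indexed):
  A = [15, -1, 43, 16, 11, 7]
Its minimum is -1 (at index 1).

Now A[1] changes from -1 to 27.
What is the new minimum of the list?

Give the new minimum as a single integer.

Old min = -1 (at index 1)
Change: A[1] -1 -> 27
Changed element WAS the min. Need to check: is 27 still <= all others?
  Min of remaining elements: 7
  New min = min(27, 7) = 7

Answer: 7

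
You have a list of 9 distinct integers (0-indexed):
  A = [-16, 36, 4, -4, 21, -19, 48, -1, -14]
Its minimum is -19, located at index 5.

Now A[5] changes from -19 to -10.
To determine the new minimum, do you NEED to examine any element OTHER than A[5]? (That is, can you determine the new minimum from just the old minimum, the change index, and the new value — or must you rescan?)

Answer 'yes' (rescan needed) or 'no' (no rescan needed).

Old min = -19 at index 5
Change at index 5: -19 -> -10
Index 5 WAS the min and new value -10 > old min -19. Must rescan other elements to find the new min.
Needs rescan: yes

Answer: yes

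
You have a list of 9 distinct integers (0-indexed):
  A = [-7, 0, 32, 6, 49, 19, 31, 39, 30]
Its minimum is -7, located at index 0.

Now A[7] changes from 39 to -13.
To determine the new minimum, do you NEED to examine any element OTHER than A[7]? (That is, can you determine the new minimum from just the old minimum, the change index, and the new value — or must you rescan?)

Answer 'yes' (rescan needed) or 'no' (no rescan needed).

Answer: no

Derivation:
Old min = -7 at index 0
Change at index 7: 39 -> -13
Index 7 was NOT the min. New min = min(-7, -13). No rescan of other elements needed.
Needs rescan: no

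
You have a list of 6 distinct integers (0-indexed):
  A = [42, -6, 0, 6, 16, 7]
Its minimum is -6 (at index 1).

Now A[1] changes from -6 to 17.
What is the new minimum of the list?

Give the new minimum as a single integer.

Old min = -6 (at index 1)
Change: A[1] -6 -> 17
Changed element WAS the min. Need to check: is 17 still <= all others?
  Min of remaining elements: 0
  New min = min(17, 0) = 0

Answer: 0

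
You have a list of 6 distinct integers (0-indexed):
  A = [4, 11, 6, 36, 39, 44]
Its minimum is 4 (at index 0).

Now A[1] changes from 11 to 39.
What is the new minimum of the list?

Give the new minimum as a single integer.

Old min = 4 (at index 0)
Change: A[1] 11 -> 39
Changed element was NOT the old min.
  New min = min(old_min, new_val) = min(4, 39) = 4

Answer: 4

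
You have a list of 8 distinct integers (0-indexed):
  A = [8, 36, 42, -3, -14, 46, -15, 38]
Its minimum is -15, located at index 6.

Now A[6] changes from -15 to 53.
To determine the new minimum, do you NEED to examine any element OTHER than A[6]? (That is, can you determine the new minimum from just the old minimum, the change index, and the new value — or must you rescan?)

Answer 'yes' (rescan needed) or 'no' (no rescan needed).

Old min = -15 at index 6
Change at index 6: -15 -> 53
Index 6 WAS the min and new value 53 > old min -15. Must rescan other elements to find the new min.
Needs rescan: yes

Answer: yes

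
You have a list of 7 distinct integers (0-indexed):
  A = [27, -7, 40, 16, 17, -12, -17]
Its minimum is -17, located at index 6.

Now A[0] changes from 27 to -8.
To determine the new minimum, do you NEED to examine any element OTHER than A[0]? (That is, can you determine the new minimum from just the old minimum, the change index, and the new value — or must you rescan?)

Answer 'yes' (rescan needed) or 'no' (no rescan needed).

Old min = -17 at index 6
Change at index 0: 27 -> -8
Index 0 was NOT the min. New min = min(-17, -8). No rescan of other elements needed.
Needs rescan: no

Answer: no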